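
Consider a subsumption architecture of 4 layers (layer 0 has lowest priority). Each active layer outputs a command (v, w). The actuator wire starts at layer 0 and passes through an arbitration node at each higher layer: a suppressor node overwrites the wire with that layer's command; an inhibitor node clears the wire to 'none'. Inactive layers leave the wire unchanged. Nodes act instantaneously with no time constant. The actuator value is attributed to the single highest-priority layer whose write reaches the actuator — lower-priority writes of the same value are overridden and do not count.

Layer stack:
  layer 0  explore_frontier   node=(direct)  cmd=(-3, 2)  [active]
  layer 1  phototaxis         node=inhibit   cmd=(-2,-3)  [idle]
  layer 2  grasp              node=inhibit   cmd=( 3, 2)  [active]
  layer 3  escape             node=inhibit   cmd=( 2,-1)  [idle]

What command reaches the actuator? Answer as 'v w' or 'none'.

none

[0] explore_frontier on; wire := (-3, 2)
[1] phototaxis off; pass (-3, 2)
[2] grasp on (inhibit); wire := none
[3] escape off; pass none
output none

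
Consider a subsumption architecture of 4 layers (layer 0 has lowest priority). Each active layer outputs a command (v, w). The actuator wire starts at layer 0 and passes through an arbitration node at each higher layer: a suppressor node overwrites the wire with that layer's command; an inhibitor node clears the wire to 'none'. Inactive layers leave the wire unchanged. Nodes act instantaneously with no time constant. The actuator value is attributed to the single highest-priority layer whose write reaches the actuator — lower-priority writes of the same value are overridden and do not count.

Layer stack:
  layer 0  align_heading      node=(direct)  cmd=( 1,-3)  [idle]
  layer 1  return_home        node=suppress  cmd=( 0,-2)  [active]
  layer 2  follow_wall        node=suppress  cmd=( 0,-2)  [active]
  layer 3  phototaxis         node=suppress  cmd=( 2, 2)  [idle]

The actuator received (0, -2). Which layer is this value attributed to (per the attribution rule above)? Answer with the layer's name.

layer 0 (align_heading) idle — none
layer 1 (return_home) active — suppresses: (0, -2)
layer 2 (follow_wall) active — suppresses: (0, -2)
layer 3 (phototaxis) idle — unchanged: (0, -2)
→ actuator (0, -2)
last writer: layer 2 = follow_wall

follow_wall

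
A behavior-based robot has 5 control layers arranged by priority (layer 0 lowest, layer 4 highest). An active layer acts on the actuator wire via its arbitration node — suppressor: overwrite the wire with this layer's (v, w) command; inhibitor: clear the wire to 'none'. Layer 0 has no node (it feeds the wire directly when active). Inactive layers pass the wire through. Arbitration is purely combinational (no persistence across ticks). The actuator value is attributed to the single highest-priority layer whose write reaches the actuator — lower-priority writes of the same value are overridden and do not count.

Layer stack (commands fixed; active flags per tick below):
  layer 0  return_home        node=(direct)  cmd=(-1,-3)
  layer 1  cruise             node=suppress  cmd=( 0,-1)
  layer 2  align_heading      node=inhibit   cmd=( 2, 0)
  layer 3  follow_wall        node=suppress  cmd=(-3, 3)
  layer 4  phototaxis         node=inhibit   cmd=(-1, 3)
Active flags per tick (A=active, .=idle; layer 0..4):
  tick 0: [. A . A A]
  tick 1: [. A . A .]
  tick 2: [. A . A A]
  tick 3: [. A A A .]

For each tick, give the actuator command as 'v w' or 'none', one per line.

none
-3 3
none
-3 3

tick 0:
  layer 0 (return_home) idle — none
  layer 1 (cruise) active — suppresses: (0, -1)
  layer 2 (align_heading) idle — unchanged: (0, -1)
  layer 3 (follow_wall) active — suppresses: (-3, 3)
  layer 4 (phototaxis) active — inhibits: none
  → actuator none
tick 1:
  layer 0 (return_home) idle — none
  layer 1 (cruise) active — suppresses: (0, -1)
  layer 2 (align_heading) idle — unchanged: (0, -1)
  layer 3 (follow_wall) active — suppresses: (-3, 3)
  layer 4 (phototaxis) idle — unchanged: (-3, 3)
  → actuator (-3, 3)
tick 2:
  layer 0 (return_home) idle — none
  layer 1 (cruise) active — suppresses: (0, -1)
  layer 2 (align_heading) idle — unchanged: (0, -1)
  layer 3 (follow_wall) active — suppresses: (-3, 3)
  layer 4 (phototaxis) active — inhibits: none
  → actuator none
tick 3:
  layer 0 (return_home) idle — none
  layer 1 (cruise) active — suppresses: (0, -1)
  layer 2 (align_heading) active — inhibits: none
  layer 3 (follow_wall) active — suppresses: (-3, 3)
  layer 4 (phototaxis) idle — unchanged: (-3, 3)
  → actuator (-3, 3)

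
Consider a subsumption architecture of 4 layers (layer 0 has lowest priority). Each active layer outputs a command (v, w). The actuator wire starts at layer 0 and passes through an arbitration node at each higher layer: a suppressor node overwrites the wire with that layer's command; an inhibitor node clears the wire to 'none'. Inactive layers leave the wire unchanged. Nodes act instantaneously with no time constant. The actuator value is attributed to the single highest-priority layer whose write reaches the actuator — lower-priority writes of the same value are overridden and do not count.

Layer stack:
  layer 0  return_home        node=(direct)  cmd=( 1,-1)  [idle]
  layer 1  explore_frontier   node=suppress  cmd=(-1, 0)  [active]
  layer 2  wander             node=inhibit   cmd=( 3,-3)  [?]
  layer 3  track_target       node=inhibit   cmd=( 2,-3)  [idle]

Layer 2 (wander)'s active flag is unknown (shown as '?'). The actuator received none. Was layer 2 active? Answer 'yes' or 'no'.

yes

If layer 2 is active=yes:
  actuator would be none
If layer 2 is active=no:
  actuator would be (-1, 0)
Observed none, so layer 2 was active.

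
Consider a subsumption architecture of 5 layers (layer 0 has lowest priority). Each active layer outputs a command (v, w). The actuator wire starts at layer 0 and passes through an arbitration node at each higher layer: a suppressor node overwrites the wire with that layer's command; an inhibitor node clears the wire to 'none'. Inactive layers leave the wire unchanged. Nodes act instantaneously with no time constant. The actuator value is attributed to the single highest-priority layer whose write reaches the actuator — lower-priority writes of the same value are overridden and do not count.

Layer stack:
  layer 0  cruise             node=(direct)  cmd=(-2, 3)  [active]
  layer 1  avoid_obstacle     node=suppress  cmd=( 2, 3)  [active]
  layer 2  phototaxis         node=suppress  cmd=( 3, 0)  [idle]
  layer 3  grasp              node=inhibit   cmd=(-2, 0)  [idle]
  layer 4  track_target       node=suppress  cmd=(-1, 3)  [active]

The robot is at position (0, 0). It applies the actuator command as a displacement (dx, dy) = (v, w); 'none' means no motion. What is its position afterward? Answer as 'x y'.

L0 cruise: active, feeds wire = (-2, 3)
L1 avoid_obstacle: active, suppressor → wire = (2, 3)
L2 phototaxis: idle → wire stays (2, 3)
L3 grasp: idle → wire stays (2, 3)
L4 track_target: active, suppressor → wire = (-1, 3)
actuator = (-1, 3)
position: (0, 0) + (-1, 3) = (-1, 3)

-1 3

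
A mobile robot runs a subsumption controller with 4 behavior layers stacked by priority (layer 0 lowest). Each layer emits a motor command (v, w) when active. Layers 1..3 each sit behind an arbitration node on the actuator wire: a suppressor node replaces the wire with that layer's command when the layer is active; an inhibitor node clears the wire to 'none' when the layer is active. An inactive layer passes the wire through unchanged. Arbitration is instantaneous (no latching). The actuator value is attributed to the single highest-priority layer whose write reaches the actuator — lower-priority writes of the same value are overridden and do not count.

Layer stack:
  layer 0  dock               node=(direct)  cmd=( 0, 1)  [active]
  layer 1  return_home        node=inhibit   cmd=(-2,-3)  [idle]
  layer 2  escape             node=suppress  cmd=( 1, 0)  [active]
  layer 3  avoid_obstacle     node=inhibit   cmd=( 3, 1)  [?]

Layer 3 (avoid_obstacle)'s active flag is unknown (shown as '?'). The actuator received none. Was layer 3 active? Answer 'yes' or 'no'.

yes

If layer 3 is active=yes:
  actuator would be none
If layer 3 is active=no:
  actuator would be (1, 0)
Observed none, so layer 3 was active.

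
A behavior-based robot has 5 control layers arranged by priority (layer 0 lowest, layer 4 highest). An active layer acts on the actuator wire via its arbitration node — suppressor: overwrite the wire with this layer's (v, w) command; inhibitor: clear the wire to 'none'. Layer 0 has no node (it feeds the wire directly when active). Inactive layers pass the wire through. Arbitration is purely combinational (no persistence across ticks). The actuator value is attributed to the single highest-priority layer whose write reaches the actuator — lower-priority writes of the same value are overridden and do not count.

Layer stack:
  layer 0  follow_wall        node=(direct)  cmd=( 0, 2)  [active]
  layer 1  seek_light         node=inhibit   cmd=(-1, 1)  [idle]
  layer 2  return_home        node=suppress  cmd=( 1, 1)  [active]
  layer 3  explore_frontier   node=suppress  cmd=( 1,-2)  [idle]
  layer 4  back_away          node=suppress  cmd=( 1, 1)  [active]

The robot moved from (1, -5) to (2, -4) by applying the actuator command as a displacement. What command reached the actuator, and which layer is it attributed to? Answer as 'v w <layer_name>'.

displacement = (2, -4) − (1, -5) = (1, 1)
layer 0 (follow_wall) active — direct: (0, 2)
layer 1 (seek_light) idle — unchanged: (0, 2)
layer 2 (return_home) active — suppresses: (1, 1)
layer 3 (explore_frontier) idle — unchanged: (1, 1)
layer 4 (back_away) active — suppresses: (1, 1)
→ actuator (1, 1) — from layer 4 (back_away)

1 1 back_away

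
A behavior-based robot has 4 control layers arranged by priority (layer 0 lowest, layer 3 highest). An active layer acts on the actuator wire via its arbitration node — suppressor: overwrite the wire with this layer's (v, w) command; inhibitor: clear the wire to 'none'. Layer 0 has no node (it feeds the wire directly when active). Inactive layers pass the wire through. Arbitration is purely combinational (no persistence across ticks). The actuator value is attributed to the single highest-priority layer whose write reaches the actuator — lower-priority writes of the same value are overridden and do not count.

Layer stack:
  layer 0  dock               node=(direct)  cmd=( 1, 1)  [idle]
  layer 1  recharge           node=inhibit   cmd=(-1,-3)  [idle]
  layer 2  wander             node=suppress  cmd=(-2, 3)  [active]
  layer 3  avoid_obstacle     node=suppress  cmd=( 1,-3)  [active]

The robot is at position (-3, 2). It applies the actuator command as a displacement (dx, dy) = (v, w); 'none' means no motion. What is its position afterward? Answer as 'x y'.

[0] dock off; wire := none
[1] recharge off; pass none
[2] wander on (suppress); wire := (-2, 3)
[3] avoid_obstacle on (suppress); wire := (1, -3)
output (1, -3)
position: (-3, 2) + (1, -3) = (-2, -1)

-2 -1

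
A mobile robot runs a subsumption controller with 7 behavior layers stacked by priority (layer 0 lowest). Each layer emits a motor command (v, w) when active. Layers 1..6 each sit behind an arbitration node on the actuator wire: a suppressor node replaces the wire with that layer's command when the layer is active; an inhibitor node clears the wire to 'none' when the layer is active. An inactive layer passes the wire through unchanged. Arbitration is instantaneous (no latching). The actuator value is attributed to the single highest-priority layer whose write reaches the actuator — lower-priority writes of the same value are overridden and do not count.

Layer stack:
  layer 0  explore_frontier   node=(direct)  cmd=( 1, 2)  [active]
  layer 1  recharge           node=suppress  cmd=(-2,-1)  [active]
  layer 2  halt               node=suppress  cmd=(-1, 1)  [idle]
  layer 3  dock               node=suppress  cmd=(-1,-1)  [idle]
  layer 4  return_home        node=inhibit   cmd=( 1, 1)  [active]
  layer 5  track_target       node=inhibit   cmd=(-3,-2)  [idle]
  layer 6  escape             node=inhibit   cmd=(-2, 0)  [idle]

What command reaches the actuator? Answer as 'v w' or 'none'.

none

layer 0 (explore_frontier) active — direct: (1, 2)
layer 1 (recharge) active — suppresses: (-2, -1)
layer 2 (halt) idle — unchanged: (-2, -1)
layer 3 (dock) idle — unchanged: (-2, -1)
layer 4 (return_home) active — inhibits: none
layer 5 (track_target) idle — unchanged: none
layer 6 (escape) idle — unchanged: none
→ actuator none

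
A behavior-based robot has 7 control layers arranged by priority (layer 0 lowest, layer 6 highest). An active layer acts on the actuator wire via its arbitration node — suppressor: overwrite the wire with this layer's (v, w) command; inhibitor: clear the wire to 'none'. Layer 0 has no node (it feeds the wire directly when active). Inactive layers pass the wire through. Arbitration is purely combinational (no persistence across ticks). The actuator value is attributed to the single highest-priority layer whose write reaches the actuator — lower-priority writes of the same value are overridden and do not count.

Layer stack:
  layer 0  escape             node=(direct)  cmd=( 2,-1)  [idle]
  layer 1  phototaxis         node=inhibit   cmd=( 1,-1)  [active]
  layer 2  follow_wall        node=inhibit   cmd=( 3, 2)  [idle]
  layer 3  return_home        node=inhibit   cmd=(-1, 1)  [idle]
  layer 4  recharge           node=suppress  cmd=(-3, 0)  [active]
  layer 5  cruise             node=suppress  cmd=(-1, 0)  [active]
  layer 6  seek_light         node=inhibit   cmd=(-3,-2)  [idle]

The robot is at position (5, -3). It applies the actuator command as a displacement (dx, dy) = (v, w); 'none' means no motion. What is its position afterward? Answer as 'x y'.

4 -3

[0] escape off; wire := none
[1] phototaxis on (inhibit); wire := none
[2] follow_wall off; pass none
[3] return_home off; pass none
[4] recharge on (suppress); wire := (-3, 0)
[5] cruise on (suppress); wire := (-1, 0)
[6] seek_light off; pass (-1, 0)
output (-1, 0)
position: (5, -3) + (-1, 0) = (4, -3)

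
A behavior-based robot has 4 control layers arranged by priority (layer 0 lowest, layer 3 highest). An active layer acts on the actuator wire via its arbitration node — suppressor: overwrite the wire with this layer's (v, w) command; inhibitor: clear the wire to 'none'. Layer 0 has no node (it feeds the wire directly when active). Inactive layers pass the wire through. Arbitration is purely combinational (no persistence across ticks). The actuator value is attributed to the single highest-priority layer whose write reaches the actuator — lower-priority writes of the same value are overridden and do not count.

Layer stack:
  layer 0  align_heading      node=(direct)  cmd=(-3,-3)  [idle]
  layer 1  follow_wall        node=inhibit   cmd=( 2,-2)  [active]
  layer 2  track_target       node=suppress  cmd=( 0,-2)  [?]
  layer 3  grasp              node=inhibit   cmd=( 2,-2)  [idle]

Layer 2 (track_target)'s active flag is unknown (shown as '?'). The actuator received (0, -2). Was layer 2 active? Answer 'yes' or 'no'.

If layer 2 is active=yes:
  actuator would be (0, -2)
If layer 2 is active=no:
  actuator would be none
Observed (0, -2), so layer 2 was active.

yes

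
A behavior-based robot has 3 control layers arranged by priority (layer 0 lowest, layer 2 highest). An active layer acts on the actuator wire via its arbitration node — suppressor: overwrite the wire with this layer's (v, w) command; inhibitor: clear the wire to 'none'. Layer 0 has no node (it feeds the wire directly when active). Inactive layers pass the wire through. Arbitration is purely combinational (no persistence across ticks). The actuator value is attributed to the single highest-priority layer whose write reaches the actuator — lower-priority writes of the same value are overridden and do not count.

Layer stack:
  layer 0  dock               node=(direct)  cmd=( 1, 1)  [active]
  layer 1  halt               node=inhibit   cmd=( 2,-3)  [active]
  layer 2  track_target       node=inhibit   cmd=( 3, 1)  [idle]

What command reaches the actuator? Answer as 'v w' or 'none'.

[0] dock on; wire := (1, 1)
[1] halt on (inhibit); wire := none
[2] track_target off; pass none
output none

none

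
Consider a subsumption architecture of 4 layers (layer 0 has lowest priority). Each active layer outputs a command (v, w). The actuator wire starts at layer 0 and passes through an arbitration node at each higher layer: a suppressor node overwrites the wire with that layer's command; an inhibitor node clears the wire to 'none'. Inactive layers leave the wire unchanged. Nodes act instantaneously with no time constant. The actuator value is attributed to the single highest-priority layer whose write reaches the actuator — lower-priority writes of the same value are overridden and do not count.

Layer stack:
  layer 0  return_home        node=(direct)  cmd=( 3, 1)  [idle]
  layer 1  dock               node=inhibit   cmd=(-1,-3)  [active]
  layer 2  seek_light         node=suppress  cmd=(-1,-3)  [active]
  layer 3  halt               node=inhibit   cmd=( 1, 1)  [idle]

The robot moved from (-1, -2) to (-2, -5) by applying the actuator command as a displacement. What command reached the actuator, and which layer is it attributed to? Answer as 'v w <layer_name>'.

displacement = (-2, -5) − (-1, -2) = (-1, -3)
L0 return_home: idle → wire = none
L1 dock: active, inhibitor → wire = none
L2 seek_light: active, suppressor → wire = (-1, -3)
L3 halt: idle → wire stays (-1, -3)
actuator = (-1, -3) — from layer 2 (seek_light)

-1 -3 seek_light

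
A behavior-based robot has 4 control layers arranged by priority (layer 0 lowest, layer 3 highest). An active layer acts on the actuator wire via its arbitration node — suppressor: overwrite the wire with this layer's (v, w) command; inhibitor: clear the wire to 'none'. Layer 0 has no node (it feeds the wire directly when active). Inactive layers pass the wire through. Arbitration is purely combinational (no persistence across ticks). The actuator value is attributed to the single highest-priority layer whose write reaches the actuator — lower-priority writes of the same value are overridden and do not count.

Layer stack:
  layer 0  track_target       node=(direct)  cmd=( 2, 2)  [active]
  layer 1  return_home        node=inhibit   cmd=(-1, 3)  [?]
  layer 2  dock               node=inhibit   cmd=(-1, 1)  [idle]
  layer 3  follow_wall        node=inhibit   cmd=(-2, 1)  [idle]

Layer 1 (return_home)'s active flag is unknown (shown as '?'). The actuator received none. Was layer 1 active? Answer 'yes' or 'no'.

If layer 1 is active=yes:
  actuator would be none
If layer 1 is active=no:
  actuator would be (2, 2)
Observed none, so layer 1 was active.

yes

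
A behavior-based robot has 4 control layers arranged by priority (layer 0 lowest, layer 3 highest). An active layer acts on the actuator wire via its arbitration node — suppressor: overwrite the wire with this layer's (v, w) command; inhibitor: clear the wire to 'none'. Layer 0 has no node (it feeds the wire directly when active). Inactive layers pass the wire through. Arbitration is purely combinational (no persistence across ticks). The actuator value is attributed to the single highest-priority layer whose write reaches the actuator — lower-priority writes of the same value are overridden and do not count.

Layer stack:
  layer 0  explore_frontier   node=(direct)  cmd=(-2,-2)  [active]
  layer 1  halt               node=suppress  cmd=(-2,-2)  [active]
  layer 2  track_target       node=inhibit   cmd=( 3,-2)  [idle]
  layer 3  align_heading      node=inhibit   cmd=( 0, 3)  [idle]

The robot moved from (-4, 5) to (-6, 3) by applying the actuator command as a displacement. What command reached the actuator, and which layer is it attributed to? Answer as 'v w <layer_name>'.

-2 -2 halt

displacement = (-6, 3) − (-4, 5) = (-2, -2)
L0 explore_frontier: active, feeds wire = (-2, -2)
L1 halt: active, suppressor → wire = (-2, -2)
L2 track_target: idle → wire stays (-2, -2)
L3 align_heading: idle → wire stays (-2, -2)
actuator = (-2, -2) — from layer 1 (halt)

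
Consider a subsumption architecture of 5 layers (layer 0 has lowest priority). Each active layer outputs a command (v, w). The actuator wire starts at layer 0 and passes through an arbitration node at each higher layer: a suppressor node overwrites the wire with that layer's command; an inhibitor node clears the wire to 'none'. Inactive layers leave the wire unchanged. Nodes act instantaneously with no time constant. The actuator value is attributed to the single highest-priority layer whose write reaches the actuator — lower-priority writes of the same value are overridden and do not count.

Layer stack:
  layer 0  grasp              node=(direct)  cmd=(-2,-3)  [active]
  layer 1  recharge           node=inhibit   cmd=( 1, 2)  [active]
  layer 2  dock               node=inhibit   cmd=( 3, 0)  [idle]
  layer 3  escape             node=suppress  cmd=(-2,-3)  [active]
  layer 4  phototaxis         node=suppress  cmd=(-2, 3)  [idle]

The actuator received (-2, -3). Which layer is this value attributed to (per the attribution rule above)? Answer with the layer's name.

escape

L0 grasp: active, feeds wire = (-2, -3)
L1 recharge: active, inhibitor → wire = none
L2 dock: idle → wire stays none
L3 escape: active, suppressor → wire = (-2, -3)
L4 phototaxis: idle → wire stays (-2, -3)
actuator = (-2, -3)
last writer: layer 3 = escape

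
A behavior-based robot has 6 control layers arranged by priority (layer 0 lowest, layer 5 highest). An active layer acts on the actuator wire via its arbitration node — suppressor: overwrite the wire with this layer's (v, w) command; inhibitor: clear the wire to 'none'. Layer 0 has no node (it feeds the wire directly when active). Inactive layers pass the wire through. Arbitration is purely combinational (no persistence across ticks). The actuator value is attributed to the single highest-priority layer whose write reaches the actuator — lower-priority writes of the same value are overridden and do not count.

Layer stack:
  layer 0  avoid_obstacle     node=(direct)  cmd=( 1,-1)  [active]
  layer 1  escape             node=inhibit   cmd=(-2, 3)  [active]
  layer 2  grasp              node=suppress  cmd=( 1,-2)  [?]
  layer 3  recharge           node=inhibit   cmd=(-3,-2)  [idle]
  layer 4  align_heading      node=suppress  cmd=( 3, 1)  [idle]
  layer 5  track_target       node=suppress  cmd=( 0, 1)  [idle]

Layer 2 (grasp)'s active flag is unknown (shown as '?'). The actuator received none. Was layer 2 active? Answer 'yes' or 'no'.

If layer 2 is active=yes:
  actuator would be (1, -2)
If layer 2 is active=no:
  actuator would be none
Observed none, so layer 2 was idle.

no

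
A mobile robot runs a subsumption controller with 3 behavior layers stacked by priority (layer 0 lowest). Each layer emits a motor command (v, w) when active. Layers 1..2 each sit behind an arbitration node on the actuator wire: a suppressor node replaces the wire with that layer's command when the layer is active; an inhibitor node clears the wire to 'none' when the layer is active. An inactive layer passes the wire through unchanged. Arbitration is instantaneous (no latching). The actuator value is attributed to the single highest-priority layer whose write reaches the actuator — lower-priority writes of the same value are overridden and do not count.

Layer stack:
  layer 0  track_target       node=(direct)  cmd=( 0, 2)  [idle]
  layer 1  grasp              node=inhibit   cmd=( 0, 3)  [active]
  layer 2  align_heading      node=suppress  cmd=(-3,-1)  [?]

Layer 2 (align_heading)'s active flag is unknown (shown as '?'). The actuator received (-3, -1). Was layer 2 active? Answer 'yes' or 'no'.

yes

If layer 2 is active=yes:
  actuator would be (-3, -1)
If layer 2 is active=no:
  actuator would be none
Observed (-3, -1), so layer 2 was active.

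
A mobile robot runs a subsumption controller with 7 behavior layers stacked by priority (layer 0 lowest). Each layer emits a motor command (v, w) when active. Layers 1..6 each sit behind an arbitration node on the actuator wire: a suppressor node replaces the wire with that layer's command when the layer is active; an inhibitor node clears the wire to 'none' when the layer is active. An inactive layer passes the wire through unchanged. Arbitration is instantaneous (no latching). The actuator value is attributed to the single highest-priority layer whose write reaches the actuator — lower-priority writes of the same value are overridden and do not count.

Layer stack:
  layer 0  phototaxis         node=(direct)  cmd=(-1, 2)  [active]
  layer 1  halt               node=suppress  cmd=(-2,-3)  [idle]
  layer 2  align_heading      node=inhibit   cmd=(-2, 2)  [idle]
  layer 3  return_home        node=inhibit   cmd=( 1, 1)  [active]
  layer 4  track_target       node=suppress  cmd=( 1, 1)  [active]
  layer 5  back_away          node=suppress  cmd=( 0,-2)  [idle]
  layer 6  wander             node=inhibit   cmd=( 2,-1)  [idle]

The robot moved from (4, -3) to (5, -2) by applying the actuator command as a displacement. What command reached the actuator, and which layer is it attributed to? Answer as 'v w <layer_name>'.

1 1 track_target

displacement = (5, -2) − (4, -3) = (1, 1)
L0 phototaxis: active, feeds wire = (-1, 2)
L1 halt: idle → wire stays (-1, 2)
L2 align_heading: idle → wire stays (-1, 2)
L3 return_home: active, inhibitor → wire = none
L4 track_target: active, suppressor → wire = (1, 1)
L5 back_away: idle → wire stays (1, 1)
L6 wander: idle → wire stays (1, 1)
actuator = (1, 1) — from layer 4 (track_target)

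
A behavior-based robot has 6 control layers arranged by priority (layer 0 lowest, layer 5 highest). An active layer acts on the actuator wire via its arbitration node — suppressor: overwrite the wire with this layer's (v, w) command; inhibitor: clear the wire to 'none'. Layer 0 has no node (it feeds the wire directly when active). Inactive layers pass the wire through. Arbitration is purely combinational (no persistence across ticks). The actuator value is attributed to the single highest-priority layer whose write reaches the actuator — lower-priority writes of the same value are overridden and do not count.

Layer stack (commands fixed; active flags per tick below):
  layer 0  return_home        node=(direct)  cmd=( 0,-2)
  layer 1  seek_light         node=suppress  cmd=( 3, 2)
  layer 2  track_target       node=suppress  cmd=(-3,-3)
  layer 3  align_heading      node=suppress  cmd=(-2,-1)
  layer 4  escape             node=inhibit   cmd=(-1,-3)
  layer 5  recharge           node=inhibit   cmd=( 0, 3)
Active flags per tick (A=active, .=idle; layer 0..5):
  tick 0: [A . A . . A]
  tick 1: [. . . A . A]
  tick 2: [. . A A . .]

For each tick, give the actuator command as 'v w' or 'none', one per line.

tick 0:
  layer 0 (return_home) active — direct: (0, -2)
  layer 1 (seek_light) idle — unchanged: (0, -2)
  layer 2 (track_target) active — suppresses: (-3, -3)
  layer 3 (align_heading) idle — unchanged: (-3, -3)
  layer 4 (escape) idle — unchanged: (-3, -3)
  layer 5 (recharge) active — inhibits: none
  → actuator none
tick 1:
  layer 0 (return_home) idle — none
  layer 1 (seek_light) idle — unchanged: none
  layer 2 (track_target) idle — unchanged: none
  layer 3 (align_heading) active — suppresses: (-2, -1)
  layer 4 (escape) idle — unchanged: (-2, -1)
  layer 5 (recharge) active — inhibits: none
  → actuator none
tick 2:
  layer 0 (return_home) idle — none
  layer 1 (seek_light) idle — unchanged: none
  layer 2 (track_target) active — suppresses: (-3, -3)
  layer 3 (align_heading) active — suppresses: (-2, -1)
  layer 4 (escape) idle — unchanged: (-2, -1)
  layer 5 (recharge) idle — unchanged: (-2, -1)
  → actuator (-2, -1)

none
none
-2 -1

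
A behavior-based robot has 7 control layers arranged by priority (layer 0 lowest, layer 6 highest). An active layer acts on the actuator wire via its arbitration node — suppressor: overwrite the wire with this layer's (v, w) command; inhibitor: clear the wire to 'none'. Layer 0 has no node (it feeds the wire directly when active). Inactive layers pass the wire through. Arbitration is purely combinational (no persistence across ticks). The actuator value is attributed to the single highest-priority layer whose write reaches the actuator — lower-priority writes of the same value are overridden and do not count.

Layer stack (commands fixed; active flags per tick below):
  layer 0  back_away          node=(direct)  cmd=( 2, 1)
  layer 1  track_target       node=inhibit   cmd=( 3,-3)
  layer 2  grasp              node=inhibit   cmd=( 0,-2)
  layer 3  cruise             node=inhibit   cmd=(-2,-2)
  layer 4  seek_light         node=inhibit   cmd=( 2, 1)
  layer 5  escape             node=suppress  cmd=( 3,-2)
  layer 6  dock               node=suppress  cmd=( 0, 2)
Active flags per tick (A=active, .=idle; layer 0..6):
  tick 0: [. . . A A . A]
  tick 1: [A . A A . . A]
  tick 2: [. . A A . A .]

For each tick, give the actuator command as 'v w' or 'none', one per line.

tick 0:
  layer 0 (back_away) idle — none
  layer 1 (track_target) idle — unchanged: none
  layer 2 (grasp) idle — unchanged: none
  layer 3 (cruise) active — inhibits: none
  layer 4 (seek_light) active — inhibits: none
  layer 5 (escape) idle — unchanged: none
  layer 6 (dock) active — suppresses: (0, 2)
  → actuator (0, 2)
tick 1:
  layer 0 (back_away) active — direct: (2, 1)
  layer 1 (track_target) idle — unchanged: (2, 1)
  layer 2 (grasp) active — inhibits: none
  layer 3 (cruise) active — inhibits: none
  layer 4 (seek_light) idle — unchanged: none
  layer 5 (escape) idle — unchanged: none
  layer 6 (dock) active — suppresses: (0, 2)
  → actuator (0, 2)
tick 2:
  layer 0 (back_away) idle — none
  layer 1 (track_target) idle — unchanged: none
  layer 2 (grasp) active — inhibits: none
  layer 3 (cruise) active — inhibits: none
  layer 4 (seek_light) idle — unchanged: none
  layer 5 (escape) active — suppresses: (3, -2)
  layer 6 (dock) idle — unchanged: (3, -2)
  → actuator (3, -2)

0 2
0 2
3 -2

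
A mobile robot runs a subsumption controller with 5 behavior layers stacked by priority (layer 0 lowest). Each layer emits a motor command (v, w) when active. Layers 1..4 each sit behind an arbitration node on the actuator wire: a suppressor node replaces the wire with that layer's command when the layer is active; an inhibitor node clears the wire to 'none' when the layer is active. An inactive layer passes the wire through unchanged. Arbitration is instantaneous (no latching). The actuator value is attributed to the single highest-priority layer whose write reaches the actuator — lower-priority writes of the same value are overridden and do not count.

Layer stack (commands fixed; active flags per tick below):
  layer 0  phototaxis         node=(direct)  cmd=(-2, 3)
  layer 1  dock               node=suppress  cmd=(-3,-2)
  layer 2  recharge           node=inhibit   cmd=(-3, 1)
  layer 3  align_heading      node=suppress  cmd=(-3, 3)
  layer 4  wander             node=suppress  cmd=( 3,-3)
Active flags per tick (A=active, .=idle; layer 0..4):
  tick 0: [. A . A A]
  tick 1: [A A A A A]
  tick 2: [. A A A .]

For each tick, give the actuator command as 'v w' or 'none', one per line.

tick 0:
  [0] phototaxis off; wire := none
  [1] dock on (suppress); wire := (-3, -2)
  [2] recharge off; pass (-3, -2)
  [3] align_heading on (suppress); wire := (-3, 3)
  [4] wander on (suppress); wire := (3, -3)
  output (3, -3)
tick 1:
  [0] phototaxis on; wire := (-2, 3)
  [1] dock on (suppress); wire := (-3, -2)
  [2] recharge on (inhibit); wire := none
  [3] align_heading on (suppress); wire := (-3, 3)
  [4] wander on (suppress); wire := (3, -3)
  output (3, -3)
tick 2:
  [0] phototaxis off; wire := none
  [1] dock on (suppress); wire := (-3, -2)
  [2] recharge on (inhibit); wire := none
  [3] align_heading on (suppress); wire := (-3, 3)
  [4] wander off; pass (-3, 3)
  output (-3, 3)

3 -3
3 -3
-3 3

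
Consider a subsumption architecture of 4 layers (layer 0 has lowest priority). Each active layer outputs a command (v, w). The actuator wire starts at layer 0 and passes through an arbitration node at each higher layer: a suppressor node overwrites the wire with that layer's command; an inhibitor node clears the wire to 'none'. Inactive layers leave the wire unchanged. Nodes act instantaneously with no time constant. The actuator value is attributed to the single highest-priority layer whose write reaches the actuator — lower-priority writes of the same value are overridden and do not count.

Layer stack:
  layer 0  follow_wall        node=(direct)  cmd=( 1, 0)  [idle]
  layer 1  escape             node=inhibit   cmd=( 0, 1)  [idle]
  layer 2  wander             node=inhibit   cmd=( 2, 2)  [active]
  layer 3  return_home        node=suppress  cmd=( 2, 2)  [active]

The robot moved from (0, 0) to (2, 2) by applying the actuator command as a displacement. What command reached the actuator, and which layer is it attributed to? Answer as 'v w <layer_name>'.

displacement = (2, 2) − (0, 0) = (2, 2)
layer 0 (follow_wall) idle — none
layer 1 (escape) idle — unchanged: none
layer 2 (wander) active — inhibits: none
layer 3 (return_home) active — suppresses: (2, 2)
→ actuator (2, 2) — from layer 3 (return_home)

2 2 return_home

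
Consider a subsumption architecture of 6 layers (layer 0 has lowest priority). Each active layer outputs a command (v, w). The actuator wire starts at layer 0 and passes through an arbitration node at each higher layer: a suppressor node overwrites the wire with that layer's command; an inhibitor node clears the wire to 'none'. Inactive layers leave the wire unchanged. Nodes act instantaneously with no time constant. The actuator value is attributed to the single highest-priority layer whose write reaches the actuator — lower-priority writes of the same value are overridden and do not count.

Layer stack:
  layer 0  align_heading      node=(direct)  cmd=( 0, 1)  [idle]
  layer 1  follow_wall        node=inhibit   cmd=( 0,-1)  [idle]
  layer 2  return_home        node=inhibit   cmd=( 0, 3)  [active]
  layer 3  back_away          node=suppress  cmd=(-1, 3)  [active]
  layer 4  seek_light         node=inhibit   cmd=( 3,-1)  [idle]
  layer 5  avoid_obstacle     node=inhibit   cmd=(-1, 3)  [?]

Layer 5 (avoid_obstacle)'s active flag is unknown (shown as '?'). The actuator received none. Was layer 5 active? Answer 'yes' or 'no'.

yes

If layer 5 is active=yes:
  actuator would be none
If layer 5 is active=no:
  actuator would be (-1, 3)
Observed none, so layer 5 was active.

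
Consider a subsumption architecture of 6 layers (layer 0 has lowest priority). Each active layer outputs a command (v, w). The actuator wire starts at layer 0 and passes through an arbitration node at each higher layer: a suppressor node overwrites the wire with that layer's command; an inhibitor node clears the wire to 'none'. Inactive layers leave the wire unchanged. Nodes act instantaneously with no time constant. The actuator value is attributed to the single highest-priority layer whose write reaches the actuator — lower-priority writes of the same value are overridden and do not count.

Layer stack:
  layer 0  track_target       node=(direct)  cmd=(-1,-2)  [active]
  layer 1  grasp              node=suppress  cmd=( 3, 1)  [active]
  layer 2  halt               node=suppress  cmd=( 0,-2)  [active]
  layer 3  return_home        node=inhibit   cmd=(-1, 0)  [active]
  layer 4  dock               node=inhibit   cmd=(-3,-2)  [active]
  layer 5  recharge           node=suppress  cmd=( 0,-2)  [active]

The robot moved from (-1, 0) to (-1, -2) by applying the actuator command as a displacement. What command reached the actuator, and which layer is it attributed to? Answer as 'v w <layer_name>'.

0 -2 recharge

displacement = (-1, -2) − (-1, 0) = (0, -2)
L0 track_target: active, feeds wire = (-1, -2)
L1 grasp: active, suppressor → wire = (3, 1)
L2 halt: active, suppressor → wire = (0, -2)
L3 return_home: active, inhibitor → wire = none
L4 dock: active, inhibitor → wire = none
L5 recharge: active, suppressor → wire = (0, -2)
actuator = (0, -2) — from layer 5 (recharge)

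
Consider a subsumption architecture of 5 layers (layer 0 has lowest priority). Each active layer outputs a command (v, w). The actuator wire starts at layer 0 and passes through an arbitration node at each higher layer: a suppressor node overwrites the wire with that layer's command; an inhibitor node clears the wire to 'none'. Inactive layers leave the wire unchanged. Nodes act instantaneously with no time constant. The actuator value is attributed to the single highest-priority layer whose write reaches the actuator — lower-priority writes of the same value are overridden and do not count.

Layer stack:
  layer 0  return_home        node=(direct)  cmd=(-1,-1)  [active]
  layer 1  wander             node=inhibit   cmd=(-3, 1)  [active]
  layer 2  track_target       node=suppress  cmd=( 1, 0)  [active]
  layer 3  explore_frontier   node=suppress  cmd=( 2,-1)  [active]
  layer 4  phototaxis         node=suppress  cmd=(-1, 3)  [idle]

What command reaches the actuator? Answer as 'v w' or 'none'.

2 -1

layer 0 (return_home) active — direct: (-1, -1)
layer 1 (wander) active — inhibits: none
layer 2 (track_target) active — suppresses: (1, 0)
layer 3 (explore_frontier) active — suppresses: (2, -1)
layer 4 (phototaxis) idle — unchanged: (2, -1)
→ actuator (2, -1)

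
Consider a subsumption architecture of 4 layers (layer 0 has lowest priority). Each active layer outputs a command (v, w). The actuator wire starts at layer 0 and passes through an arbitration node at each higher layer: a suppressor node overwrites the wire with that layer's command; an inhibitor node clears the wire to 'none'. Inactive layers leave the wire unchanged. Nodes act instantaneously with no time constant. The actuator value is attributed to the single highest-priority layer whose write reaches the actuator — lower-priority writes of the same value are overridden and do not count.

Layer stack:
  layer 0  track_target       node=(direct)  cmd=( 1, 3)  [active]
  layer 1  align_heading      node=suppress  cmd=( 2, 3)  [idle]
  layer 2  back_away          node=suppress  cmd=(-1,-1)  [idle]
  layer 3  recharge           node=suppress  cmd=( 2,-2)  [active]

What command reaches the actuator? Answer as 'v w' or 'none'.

2 -2

L0 track_target: active, feeds wire = (1, 3)
L1 align_heading: idle → wire stays (1, 3)
L2 back_away: idle → wire stays (1, 3)
L3 recharge: active, suppressor → wire = (2, -2)
actuator = (2, -2)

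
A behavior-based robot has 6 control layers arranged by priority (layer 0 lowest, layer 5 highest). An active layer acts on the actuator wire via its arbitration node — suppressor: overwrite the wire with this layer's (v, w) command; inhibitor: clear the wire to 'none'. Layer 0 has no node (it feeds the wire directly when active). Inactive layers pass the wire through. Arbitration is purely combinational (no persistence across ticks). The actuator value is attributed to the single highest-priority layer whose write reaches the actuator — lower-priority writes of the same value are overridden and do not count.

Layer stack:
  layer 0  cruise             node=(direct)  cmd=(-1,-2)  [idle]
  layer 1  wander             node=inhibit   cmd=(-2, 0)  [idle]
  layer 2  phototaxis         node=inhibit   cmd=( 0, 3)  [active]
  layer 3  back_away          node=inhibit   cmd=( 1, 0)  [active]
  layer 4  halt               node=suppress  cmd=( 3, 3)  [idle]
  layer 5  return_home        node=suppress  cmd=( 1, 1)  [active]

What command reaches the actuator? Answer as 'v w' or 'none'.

L0 cruise: idle → wire = none
L1 wander: idle → wire stays none
L2 phototaxis: active, inhibitor → wire = none
L3 back_away: active, inhibitor → wire = none
L4 halt: idle → wire stays none
L5 return_home: active, suppressor → wire = (1, 1)
actuator = (1, 1)

1 1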